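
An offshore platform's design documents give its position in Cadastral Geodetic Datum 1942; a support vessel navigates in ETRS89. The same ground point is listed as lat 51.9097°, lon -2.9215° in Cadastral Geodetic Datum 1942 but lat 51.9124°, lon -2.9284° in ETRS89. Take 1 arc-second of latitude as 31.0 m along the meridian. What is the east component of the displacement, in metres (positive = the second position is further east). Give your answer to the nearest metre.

Δφ = 51.9124° − 51.9097° = +0.0027°; Δλ = -2.9284° − -2.9215° = -0.0069°.
1° of latitude = 3600 × 31.00 = 111600 m.
ΔN = Δφ × 111600 = 301.3 m; ΔE = Δλ × 111600 × cos(51.9097°) = -0.0069 × 111600 × 0.616903 = -475.0 m.

ΔE = -475 m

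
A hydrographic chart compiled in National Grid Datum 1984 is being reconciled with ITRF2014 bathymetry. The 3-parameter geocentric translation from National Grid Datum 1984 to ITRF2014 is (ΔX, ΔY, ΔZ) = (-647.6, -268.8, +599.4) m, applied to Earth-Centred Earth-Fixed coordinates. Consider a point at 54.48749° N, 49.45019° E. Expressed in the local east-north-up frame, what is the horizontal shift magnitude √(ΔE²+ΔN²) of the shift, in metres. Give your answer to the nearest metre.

914 m

At φ = 54.48749°, λ = 49.45019°: sin φ = 0.813989, cos φ = 0.580881, sin λ = 0.759841, cos λ = 0.650109.
ΔE = −sin λ·ΔX + cos λ·ΔY = −(0.759841)·(-647.6) + (0.650109)·(-268.8) = 317.32 m.
ΔN = −sin φ cos λ·ΔX − sin φ sin λ·ΔY + cos φ·ΔZ = −(0.813989)(0.650109)(-647.6) − (0.813989)(0.759841)(-268.8) + (0.580881)(599.4) = 857.13 m.
Horizontal magnitude = √(ΔE² + ΔN²) = √(317.32² + 857.13²) = 913.98 m.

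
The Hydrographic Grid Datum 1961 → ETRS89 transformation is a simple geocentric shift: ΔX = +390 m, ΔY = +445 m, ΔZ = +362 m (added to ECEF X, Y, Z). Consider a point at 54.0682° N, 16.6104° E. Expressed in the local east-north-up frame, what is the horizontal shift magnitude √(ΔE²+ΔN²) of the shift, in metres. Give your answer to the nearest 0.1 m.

369.5 m

At φ = 54.0682°, λ = 16.6104°: sin φ = 0.809716, cos φ = 0.586822, sin λ = 0.285862, cos λ = 0.958271.
ΔE = −sin λ·ΔX + cos λ·ΔY = −(0.285862)·(390) + (0.958271)·(445) = 314.94 m.
ΔN = −sin φ cos λ·ΔX − sin φ sin λ·ΔY + cos φ·ΔZ = −(0.809716)(0.958271)(390) − (0.809716)(0.285862)(445) + (0.586822)(362) = -193.19 m.
Horizontal magnitude = √(ΔE² + ΔN²) = √(314.94² + (-193.19)²) = 369.47 m.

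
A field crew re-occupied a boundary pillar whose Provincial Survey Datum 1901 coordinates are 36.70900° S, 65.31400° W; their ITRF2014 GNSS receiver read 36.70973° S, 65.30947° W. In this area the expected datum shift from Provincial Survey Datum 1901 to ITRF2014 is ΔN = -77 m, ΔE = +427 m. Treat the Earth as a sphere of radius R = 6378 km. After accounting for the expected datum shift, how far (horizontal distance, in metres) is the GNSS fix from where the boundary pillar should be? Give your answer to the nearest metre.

23 m

Observed coordinate differences: Δφ = -0.00073°, Δλ = +0.00453°.
Converting to metres (1° lat = 111317 m, cos φ = 0.801682): observed ΔN = -81.3 m, observed ΔE = 404.3 m.
Subtracting the expected shift leaves a residual of -81.3 − (-77) = -4.3 m north and 404.3 − (427) = -22.7 m east.
Residual distance = √((-4.3)² + (-22.7)²) = 23.1 m.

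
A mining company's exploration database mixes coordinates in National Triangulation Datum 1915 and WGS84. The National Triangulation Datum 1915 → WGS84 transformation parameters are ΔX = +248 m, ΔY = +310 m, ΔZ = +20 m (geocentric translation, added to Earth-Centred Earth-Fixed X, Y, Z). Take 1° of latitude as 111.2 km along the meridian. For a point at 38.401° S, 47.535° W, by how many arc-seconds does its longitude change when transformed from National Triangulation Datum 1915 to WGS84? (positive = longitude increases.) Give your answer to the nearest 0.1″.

Δλ = 16.2″

sin φ = -0.621161, cos φ = 0.783683, sin λ = -0.737690, cos λ = 0.675140.
East component: ΔE = −sin λ·ΔX + cos λ·ΔY = −(-0.737690)(248) + (0.675140)(310) = 392.24 m.
1° of latitude spans 111200 m; at latitude φ, 1° of longitude spans that × cos φ = 87145.5 m, so Δλ = 392.24 / 87145.5 × 3600 = 16.204″.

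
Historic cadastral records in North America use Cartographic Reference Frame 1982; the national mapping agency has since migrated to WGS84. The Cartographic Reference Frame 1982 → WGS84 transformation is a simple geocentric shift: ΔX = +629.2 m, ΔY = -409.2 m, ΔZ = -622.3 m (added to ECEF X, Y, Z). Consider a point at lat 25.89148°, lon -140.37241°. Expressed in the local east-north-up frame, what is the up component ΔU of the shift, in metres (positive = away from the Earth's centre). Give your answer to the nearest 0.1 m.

The local up (radial) axis is (cos φ cos λ, cos φ sin λ, sin φ), giving ΔU = -435.970 + 234.789 − 271.739 = -472.92 m.

ΔU = -472.9 m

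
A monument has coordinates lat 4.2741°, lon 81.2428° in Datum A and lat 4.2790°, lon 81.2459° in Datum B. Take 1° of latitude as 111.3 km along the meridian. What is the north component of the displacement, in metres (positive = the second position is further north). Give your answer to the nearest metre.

ΔN = 545 m

Δφ = 4.2790° − 4.2741° = +0.0049°; Δλ = 81.2459° − 81.2428° = +0.0031°.
ΔN = Δφ × 111300 = 545.4 m; ΔE = Δλ × 111300 × cos(4.2741°) = +0.0031 × 111300 × 0.997219 = 344.1 m.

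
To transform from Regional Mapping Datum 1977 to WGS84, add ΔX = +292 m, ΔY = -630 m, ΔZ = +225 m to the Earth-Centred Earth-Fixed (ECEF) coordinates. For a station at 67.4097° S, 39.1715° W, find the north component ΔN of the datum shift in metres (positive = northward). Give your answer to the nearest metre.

ΔN = 663 m

At φ = -67.4097°, λ = -39.1715°: sin φ = -0.923275, cos φ = 0.384139, sin λ = -0.631644, cos λ = 0.775259.
ΔN = −sin φ cos λ·ΔX − sin φ sin λ·ΔY + cos φ·ΔZ = −(-0.923275)(0.775259)(292) − (-0.923275)(-0.631644)(-630) + (0.384139)(225) = 662.84 m.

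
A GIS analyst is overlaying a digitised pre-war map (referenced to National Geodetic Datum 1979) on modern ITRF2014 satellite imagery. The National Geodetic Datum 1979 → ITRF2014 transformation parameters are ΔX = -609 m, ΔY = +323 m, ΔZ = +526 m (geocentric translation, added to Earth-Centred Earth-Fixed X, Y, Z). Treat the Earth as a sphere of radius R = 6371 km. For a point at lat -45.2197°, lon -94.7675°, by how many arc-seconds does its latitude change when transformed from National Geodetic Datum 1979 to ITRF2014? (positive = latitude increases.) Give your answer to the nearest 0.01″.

sin φ = -0.709813, cos φ = 0.704390, sin λ = -0.996540, cos λ = -0.083113.
North component: ΔN = −sin φ cos λ·ΔX − sin φ sin λ·ΔY + cos φ·ΔZ = −(-0.709813)(-0.083113)(-609) − (-0.709813)(-0.996540)(323) + (0.704390)(526) = 177.96 m.
1° of latitude spans πR/180 = 111195 m, so Δφ = 177.96 / 111195 × 3600 = 5.762″.

Δφ = 5.76″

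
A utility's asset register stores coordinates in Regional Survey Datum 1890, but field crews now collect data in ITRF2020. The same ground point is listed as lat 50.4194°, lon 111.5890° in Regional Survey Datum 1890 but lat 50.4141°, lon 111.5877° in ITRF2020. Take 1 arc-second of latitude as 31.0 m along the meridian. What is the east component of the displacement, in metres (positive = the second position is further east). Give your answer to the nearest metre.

Δφ = 50.4141° − 50.4194° = -0.0053°; Δλ = 111.5877° − 111.5890° = -0.0013°.
1° of latitude = 3600 × 31.00 = 111600 m.
ΔN = Δφ × 111600 = -591.5 m; ΔE = Δλ × 111600 × cos(50.4194°) = -0.0013 × 111600 × 0.637163 = -92.4 m.

ΔE = -92 m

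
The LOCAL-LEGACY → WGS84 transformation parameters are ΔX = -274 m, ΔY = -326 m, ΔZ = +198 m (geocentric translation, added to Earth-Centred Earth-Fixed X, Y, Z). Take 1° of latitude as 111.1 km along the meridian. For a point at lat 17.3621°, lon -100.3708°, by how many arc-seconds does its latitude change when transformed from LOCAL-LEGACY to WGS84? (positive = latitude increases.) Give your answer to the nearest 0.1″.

Δφ = 2.5″

sin φ = 0.298410, cos φ = 0.954438, sin λ = -0.983663, cos λ = -0.180018.
North component: ΔN = −sin φ cos λ·ΔX − sin φ sin λ·ΔY + cos φ·ΔZ = −(0.298410)(-0.180018)(-274) − (0.298410)(-0.983663)(-326) + (0.954438)(198) = 78.57 m.
1° of latitude spans 111100 m, so Δφ = 78.57 / 111100 × 3600 = 2.546″.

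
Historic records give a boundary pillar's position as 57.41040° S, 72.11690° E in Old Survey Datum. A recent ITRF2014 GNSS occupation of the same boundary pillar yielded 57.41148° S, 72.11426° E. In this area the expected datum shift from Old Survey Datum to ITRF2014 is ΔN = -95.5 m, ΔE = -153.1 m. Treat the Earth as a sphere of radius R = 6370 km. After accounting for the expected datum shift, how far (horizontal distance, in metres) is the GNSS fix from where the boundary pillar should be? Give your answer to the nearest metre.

25 m

Observed coordinate differences: Δφ = -0.00108°, Δλ = -0.00264°.
Converting to metres (1° lat = 111177 m, cos φ = 0.538618): observed ΔN = -120.1 m, observed ΔE = -158.1 m.
Subtracting the expected shift leaves a residual of -120.1 − (-95.5) = -24.6 m north and -158.1 − (-153.1) = -5.0 m east.
Residual distance = √((-24.6)² + (-5.0)²) = 25.1 m.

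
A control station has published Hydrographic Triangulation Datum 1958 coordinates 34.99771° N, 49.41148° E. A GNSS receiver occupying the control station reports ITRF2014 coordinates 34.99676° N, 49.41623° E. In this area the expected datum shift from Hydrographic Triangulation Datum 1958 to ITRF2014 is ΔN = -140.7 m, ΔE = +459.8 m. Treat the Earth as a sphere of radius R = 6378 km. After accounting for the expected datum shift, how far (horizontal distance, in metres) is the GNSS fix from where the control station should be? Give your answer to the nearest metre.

Observed coordinate differences: Δφ = -0.00095°, Δλ = +0.00475°.
Converting to metres (1° lat = 111317 m, cos φ = 0.819175): observed ΔN = -105.8 m, observed ΔE = 433.1 m.
Subtracting the expected shift leaves a residual of -105.8 − (-140.7) = 34.9 m north and 433.1 − (459.8) = -26.7 m east.
Residual distance = √(34.9² + (-26.7)²) = 44.0 m.

44 m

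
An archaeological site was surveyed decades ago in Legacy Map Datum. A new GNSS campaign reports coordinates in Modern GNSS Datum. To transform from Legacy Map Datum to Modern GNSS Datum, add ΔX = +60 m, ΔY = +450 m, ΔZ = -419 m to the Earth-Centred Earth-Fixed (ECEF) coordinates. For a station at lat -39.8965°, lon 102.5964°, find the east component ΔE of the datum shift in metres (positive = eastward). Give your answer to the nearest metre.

The local east axis at (φ, λ) is (−sin λ, cos λ, 0), so ΔE = −sin(102.5964°)·60 + cos(102.5964°)·450 = -156.69 m.

ΔE = -157 m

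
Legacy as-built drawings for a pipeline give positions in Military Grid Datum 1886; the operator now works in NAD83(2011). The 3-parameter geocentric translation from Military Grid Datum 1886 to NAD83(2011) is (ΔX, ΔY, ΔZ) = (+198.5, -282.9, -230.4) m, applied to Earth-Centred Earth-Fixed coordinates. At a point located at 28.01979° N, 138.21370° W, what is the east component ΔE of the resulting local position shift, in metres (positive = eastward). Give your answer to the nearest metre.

ΔE = 343 m

The local east axis at (φ, λ) is (−sin λ, cos λ, 0), so ΔE = −sin(-138.21370°)·198.5 + cos(-138.21370°)·(-282.9) = 343.21 m.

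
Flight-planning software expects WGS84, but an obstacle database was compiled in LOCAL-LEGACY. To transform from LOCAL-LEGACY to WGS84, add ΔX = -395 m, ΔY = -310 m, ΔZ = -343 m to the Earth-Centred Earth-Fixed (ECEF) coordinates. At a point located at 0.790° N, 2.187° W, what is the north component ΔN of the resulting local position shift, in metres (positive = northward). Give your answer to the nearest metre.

The local north axis is (−sin φ cos λ, −sin φ sin λ, cos φ), giving ΔN = 5.442 − 0.163 − 342.967 = -337.69 m.

ΔN = -338 m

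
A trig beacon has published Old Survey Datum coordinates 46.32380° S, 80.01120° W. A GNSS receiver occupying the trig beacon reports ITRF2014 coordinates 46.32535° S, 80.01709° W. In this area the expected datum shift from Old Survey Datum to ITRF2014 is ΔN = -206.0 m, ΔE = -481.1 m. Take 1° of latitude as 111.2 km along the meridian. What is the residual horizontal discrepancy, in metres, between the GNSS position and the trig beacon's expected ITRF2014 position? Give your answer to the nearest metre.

Observed coordinate differences: Δφ = -0.00155°, Δλ = -0.00589°.
Converting to metres (1° lat = 111200 m, cos φ = 0.690582): observed ΔN = -172.4 m, observed ΔE = -452.3 m.
Subtracting the expected shift leaves a residual of -172.4 − (-206.0) = 33.6 m north and -452.3 − (-481.1) = 28.8 m east.
Residual distance = √(33.6² + 28.8²) = 44.3 m.

44 m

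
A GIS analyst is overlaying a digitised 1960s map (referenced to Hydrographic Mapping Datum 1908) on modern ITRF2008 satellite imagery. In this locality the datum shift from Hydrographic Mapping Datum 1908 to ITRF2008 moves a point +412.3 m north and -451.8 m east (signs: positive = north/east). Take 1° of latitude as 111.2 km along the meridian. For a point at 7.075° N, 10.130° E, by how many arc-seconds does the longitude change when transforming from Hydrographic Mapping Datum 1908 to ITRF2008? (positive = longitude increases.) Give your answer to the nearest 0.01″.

Δλ = -14.74″

At latitude 7.075°, cos φ = 0.992386.
1° of longitude at this latitude = 111.2 × cos φ = 110.35 km, so Δλ = -451.8 / 110353.3 = -0.0040941° = -14.739″.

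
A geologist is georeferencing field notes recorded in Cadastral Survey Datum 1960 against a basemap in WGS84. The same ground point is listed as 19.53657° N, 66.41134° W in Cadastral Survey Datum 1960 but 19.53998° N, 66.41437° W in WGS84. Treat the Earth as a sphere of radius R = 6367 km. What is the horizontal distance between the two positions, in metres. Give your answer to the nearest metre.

Δφ = 19.53998° − 19.53657° = +0.00341°; Δλ = -66.41437° − -66.41134° = -0.00303°.
1° along a meridian = πR/180 = 111125 m.
ΔN = Δφ × 111125 = 378.9 m; ΔE = Δλ × 111125 × cos(19.53657°) = -0.00303 × 111125 × 0.942428 = -317.3 m.
Distance = √(ΔE² + ΔN²) = √((-317.3)² + 378.9²) = 494.3 m.

494 m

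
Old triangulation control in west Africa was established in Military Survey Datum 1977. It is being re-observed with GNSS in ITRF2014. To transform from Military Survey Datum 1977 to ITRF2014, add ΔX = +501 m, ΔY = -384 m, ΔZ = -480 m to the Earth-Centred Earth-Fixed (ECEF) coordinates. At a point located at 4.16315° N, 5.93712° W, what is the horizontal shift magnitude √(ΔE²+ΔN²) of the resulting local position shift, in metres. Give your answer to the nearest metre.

614 m

The local east axis at (φ, λ) is (−sin λ, cos λ, 0), so ΔE = −sin(-5.93712°)·501 + cos(-5.93712°)·(-384) = -330.12 m.
The local north axis is (−sin φ cos λ, −sin φ sin λ, cos φ), giving ΔN = -36.176 − 2.884 − 478.733 = -517.79 m.
Horizontal magnitude = √(ΔE² + ΔN²) = √((-330.12)² + (-517.79)²) = 614.07 m.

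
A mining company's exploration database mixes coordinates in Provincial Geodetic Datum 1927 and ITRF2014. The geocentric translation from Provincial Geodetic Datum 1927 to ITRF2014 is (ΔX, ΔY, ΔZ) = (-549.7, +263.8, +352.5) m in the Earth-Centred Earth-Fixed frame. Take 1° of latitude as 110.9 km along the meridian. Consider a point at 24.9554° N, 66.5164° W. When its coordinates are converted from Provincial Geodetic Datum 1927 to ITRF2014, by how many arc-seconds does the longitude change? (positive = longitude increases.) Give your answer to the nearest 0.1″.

Δλ = -14.3″

sin φ = 0.421913, cos φ = 0.906636, sin λ = -0.917174, cos λ = 0.398487.
East component: ΔE = −sin λ·ΔX + cos λ·ΔY = −(-0.917174)(-549.7) + (0.398487)(263.8) = -399.05 m.
1° of latitude spans 110900 m; at latitude φ, 1° of longitude spans that × cos φ = 100546.0 m, so Δλ = -399.05 / 100546.0 × 3600 = -14.288″.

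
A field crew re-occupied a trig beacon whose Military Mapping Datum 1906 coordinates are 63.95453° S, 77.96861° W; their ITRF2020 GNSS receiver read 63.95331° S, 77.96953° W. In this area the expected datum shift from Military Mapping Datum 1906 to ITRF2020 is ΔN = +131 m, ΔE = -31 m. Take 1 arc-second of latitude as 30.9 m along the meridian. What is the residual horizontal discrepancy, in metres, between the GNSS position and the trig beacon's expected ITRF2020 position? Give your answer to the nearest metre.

Observed coordinate differences: Δφ = +0.00122°, Δλ = -0.00092°.
Converting to metres (1° lat = 111240 m, cos φ = 0.439084): observed ΔN = 135.7 m, observed ΔE = -44.9 m.
Subtracting the expected shift leaves a residual of 135.7 − (131) = 4.7 m north and -44.9 − (-31) = -13.9 m east.
Residual distance = √(4.7² + (-13.9)²) = 14.7 m.

15 m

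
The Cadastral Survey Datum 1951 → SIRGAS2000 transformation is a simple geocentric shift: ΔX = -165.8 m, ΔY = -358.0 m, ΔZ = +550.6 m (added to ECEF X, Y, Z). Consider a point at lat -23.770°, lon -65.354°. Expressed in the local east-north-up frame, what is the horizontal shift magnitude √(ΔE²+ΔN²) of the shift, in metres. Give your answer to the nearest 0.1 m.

677.2 m

The local east axis at (φ, λ) is (−sin λ, cos λ, 0), so ΔE = −sin(-65.354°)·(-165.8) + cos(-65.354°)·(-358.0) = -299.99 m.
The local north axis is (−sin φ cos λ, −sin φ sin λ, cos φ), giving ΔN = -27.868 + 131.152 + 503.893 = 607.18 m.
Horizontal magnitude = √(ΔE² + ΔN²) = √((-299.99)² + 607.18²) = 677.24 m.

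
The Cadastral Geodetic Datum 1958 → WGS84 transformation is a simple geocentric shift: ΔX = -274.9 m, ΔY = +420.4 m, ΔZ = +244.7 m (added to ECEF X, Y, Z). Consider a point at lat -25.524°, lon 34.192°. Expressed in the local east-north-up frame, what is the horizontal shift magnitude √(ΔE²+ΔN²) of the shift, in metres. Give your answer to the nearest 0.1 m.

550.2 m

At φ = -25.524°, λ = 34.192°: sin φ = -0.430889, cos φ = 0.902405, sin λ = 0.561968, cos λ = 0.827159.
ΔE = −sin λ·ΔX + cos λ·ΔY = −(0.561968)·(-274.9) + (0.827159)·(420.4) = 502.22 m.
ΔN = −sin φ cos λ·ΔX − sin φ sin λ·ΔY + cos φ·ΔZ = −(-0.430889)(0.827159)(-274.9) − (-0.430889)(0.561968)(420.4) + (0.902405)(244.7) = 224.64 m.
Horizontal magnitude = √(ΔE² + ΔN²) = √(502.22² + 224.64²) = 550.17 m.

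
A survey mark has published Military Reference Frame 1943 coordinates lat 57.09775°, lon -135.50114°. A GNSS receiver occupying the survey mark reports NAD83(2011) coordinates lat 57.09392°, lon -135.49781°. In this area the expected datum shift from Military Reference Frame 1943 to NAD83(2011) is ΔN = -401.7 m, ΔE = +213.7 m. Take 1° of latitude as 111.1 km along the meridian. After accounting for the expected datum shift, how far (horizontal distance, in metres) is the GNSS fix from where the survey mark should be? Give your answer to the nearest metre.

Observed coordinate differences: Δφ = -0.00383°, Δλ = +0.00333°.
Converting to metres (1° lat = 111100 m, cos φ = 0.543207): observed ΔN = -425.5 m, observed ΔE = 201.0 m.
Subtracting the expected shift leaves a residual of -425.5 − (-401.7) = -23.8 m north and 201.0 − (213.7) = -12.7 m east.
Residual distance = √((-23.8)² + (-12.7)²) = 27.0 m.

27 m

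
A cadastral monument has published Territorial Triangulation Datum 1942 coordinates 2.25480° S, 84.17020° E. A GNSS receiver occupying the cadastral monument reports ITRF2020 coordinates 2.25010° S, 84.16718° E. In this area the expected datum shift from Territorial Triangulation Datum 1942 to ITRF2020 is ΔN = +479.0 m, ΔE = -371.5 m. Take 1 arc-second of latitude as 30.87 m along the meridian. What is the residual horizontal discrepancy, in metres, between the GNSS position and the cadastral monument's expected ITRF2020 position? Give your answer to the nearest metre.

Observed coordinate differences: Δφ = +0.00470°, Δλ = -0.00302°.
Converting to metres (1° lat = 111132 m, cos φ = 0.999226): observed ΔN = 522.3 m, observed ΔE = -335.4 m.
Subtracting the expected shift leaves a residual of 522.3 − (479.0) = 43.3 m north and -335.4 − (-371.5) = 36.1 m east.
Residual distance = √(43.3² + 36.1²) = 56.4 m.

56 m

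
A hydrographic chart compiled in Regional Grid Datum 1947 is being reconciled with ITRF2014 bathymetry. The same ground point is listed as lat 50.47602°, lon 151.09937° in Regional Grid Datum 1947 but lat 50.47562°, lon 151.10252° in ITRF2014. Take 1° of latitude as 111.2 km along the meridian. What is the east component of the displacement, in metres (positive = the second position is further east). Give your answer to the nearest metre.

ΔE = 223 m

Δφ = 50.47562° − 50.47602° = -0.00040°; Δλ = 151.10252° − 151.09937° = +0.00315°.
ΔN = Δφ × 111200 = -44.5 m; ΔE = Δλ × 111200 × cos(50.47602°) = +0.00315 × 111200 × 0.636401 = 222.9 m.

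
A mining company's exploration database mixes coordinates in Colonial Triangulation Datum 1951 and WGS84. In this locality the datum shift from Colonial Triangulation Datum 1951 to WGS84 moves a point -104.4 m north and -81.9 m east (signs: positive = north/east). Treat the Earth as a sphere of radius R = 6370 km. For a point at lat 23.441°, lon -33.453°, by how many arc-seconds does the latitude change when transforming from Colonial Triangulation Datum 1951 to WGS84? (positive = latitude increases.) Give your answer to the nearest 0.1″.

On a sphere of radius R, 1 rad of latitude = R, so Δφ = ΔN / R = -104.4 / 6370000 = -1.6389e-05 rad = -3.381″.

Δφ = -3.4″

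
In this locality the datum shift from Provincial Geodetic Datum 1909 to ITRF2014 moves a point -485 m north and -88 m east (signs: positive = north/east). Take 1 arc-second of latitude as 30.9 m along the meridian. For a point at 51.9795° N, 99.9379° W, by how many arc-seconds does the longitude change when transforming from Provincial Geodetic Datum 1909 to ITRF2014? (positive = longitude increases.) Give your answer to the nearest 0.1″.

At latitude 51.9795°, cos φ = 0.615943.
1″ of longitude at this latitude = 30.90 × cos φ = 19.0327 m, so Δλ = -88.0 / 19.0327 = -4.624″.

Δλ = -4.6″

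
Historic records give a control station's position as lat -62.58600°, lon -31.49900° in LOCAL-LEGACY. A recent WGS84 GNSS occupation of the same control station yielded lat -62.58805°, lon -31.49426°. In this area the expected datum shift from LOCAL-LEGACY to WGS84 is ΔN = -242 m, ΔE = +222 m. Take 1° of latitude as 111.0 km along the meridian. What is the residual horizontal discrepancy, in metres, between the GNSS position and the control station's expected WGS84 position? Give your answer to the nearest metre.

Observed coordinate differences: Δφ = -0.00205°, Δλ = +0.00474°.
Converting to metres (1° lat = 111000 m, cos φ = 0.460417): observed ΔN = -227.6 m, observed ΔE = 242.2 m.
Subtracting the expected shift leaves a residual of -227.6 − (-242) = 14.4 m north and 242.2 − (222) = 20.2 m east.
Residual distance = √(14.4² + 20.2²) = 24.9 m.

25 m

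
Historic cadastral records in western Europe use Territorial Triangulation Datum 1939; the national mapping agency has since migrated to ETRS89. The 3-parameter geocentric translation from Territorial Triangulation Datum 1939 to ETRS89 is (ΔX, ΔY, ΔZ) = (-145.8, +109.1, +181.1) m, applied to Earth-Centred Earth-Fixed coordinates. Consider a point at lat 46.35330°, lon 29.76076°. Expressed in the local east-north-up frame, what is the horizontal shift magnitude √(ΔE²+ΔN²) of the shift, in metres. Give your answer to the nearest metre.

The local east axis at (φ, λ) is (−sin λ, cos λ, 0), so ΔE = −sin(29.76076°)·(-145.8) + cos(29.76076°)·109.1 = 167.08 m.
The local north axis is (−sin φ cos λ, −sin φ sin λ, cos φ), giving ΔN = 91.587 − 39.187 + 124.997 = 177.40 m.
Horizontal magnitude = √(ΔE² + ΔN²) = √(167.08² + 177.40²) = 243.69 m.

244 m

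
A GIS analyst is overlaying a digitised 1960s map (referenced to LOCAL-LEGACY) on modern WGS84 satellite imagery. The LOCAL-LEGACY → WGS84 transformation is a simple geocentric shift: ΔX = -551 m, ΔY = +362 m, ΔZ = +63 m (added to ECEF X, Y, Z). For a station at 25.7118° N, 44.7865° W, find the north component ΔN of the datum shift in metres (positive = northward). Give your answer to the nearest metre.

ΔN = 337 m

The local north axis is (−sin φ cos λ, −sin φ sin λ, cos φ), giving ΔN = 169.661 + 110.638 + 56.762 = 337.06 m.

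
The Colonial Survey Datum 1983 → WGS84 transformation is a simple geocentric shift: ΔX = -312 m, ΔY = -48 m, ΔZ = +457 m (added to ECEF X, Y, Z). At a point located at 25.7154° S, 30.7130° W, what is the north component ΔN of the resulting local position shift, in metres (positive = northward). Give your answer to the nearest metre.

At φ = -25.7154°, λ = -30.7130°: sin φ = -0.433901, cos φ = 0.900960, sin λ = -0.510738, cos λ = 0.859736.
ΔN = −sin φ cos λ·ΔX − sin φ sin λ·ΔY + cos φ·ΔZ = −(-0.433901)(0.859736)(-312) − (-0.433901)(-0.510738)(-48) + (0.900960)(457) = 305.99 m.

ΔN = 306 m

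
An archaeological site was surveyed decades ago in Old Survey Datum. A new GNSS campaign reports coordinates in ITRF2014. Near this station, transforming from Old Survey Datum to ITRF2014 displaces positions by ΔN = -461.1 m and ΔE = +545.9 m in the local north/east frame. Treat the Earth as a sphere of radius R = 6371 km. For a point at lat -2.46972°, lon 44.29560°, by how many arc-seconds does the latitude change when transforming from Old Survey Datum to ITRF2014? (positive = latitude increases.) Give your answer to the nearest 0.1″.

Δφ = -14.9″

On a sphere of radius R, 1 rad of latitude = R, so Δφ = ΔN / R = -461.1 / 6371000 = -7.2375e-05 rad = -14.928″.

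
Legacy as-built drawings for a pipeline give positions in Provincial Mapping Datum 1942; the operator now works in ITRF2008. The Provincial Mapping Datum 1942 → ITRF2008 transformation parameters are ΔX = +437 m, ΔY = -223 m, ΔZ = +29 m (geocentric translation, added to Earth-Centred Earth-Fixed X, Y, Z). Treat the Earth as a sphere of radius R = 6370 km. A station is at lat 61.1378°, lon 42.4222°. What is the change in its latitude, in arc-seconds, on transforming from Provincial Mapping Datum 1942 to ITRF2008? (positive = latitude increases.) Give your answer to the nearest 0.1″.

sin φ = 0.875783, cos φ = 0.482705, sin λ = 0.674588, cos λ = 0.738194.
North component: ΔN = −sin φ cos λ·ΔX − sin φ sin λ·ΔY + cos φ·ΔZ = −(0.875783)(0.738194)(437) − (0.875783)(0.674588)(-223) + (0.482705)(29) = -136.77 m.
1° of latitude spans πR/180 = 111177 m, so Δφ = -136.77 / 111177 × 3600 = -4.429″.

Δφ = -4.4″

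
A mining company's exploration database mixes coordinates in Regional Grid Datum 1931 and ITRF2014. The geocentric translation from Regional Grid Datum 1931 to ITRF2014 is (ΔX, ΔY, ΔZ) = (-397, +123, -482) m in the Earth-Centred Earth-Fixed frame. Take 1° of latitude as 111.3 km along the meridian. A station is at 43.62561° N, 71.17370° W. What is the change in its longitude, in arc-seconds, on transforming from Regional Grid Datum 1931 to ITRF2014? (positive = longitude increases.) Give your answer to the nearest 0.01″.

sin φ = 0.689943, cos φ = 0.723864, sin λ = -0.946501, cos λ = 0.322700.
East component: ΔE = −sin λ·ΔX + cos λ·ΔY = −(-0.946501)(-397) + (0.322700)(123) = -336.07 m.
1° of latitude spans 111300 m; at latitude φ, 1° of longitude spans that × cos φ = 80566.0 m, so Δλ = -336.07 / 80566.0 × 3600 = -15.017″.

Δλ = -15.02″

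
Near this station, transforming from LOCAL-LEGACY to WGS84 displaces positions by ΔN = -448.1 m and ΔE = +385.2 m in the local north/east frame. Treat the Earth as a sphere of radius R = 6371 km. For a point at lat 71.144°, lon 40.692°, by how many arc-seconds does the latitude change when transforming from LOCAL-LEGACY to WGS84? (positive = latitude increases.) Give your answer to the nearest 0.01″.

Δφ = -14.51″

On a sphere of radius R, 1 rad of latitude = R, so Δφ = ΔN / R = -448.1 / 6371000 = -7.0334e-05 rad = -14.507″.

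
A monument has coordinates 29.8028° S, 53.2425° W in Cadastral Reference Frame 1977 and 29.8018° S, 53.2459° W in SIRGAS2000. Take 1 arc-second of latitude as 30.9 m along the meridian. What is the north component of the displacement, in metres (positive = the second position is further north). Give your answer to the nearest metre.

Δφ = -29.8018° − -29.8028° = +0.0010°; Δλ = -53.2459° − -53.2425° = -0.0034°.
1° of latitude = 3600 × 30.90 = 111240 m.
ΔN = Δφ × 111240 = 111.2 m; ΔE = Δλ × 111240 × cos(-29.8028°) = -0.0034 × 111240 × 0.867741 = -328.2 m.

ΔN = 111 m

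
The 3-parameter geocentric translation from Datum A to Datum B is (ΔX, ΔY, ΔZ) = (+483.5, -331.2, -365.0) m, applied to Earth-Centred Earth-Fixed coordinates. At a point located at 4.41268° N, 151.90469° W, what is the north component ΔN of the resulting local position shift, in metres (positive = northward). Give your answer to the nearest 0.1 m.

The local north axis is (−sin φ cos λ, −sin φ sin λ, cos φ), giving ΔN = 32.817 − 12.001 − 363.918 = -343.10 m.

ΔN = -343.1 m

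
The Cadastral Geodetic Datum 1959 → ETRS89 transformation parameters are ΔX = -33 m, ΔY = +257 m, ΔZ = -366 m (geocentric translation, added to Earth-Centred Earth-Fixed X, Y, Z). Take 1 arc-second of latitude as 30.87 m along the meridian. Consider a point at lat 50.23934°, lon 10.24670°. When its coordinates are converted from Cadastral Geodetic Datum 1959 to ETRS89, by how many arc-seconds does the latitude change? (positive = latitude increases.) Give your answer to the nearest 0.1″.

Δφ = -7.9″

sin φ = 0.768723, cos φ = 0.639582, sin λ = 0.177887, cos λ = 0.984051.
North component: ΔN = −sin φ cos λ·ΔX − sin φ sin λ·ΔY + cos φ·ΔZ = −(0.768723)(0.984051)(-33) − (0.768723)(0.177887)(257) + (0.639582)(-366) = -244.27 m.
1° of latitude spans 3600 × 30.87 = 111132 m, so Δφ = -244.27 / 111132 × 3600 = -7.913″.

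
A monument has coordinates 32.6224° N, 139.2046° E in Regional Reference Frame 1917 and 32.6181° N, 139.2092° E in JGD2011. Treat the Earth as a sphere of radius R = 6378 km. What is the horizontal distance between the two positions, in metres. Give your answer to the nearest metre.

Δφ = 32.6181° − 32.6224° = -0.0043°; Δλ = 139.2092° − 139.2046° = +0.0046°.
1° along a meridian = πR/180 = 111317 m.
ΔN = Δφ × 111317 = -478.7 m; ΔE = Δλ × 111317 × cos(32.6224°) = +0.0046 × 111317 × 0.842242 = 431.3 m.
Distance = √(ΔE² + ΔN²) = √(431.3² + (-478.7)²) = 644.3 m.

644 m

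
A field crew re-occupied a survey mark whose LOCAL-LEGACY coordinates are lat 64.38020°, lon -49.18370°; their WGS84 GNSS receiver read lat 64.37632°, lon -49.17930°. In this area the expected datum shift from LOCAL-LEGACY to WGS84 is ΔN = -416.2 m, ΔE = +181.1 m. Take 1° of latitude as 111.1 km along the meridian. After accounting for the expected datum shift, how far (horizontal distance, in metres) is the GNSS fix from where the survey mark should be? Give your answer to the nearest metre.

Observed coordinate differences: Δφ = -0.00388°, Δλ = +0.00440°.
Converting to metres (1° lat = 111100 m, cos φ = 0.432397): observed ΔN = -431.1 m, observed ΔE = 211.4 m.
Subtracting the expected shift leaves a residual of -431.1 − (-416.2) = -14.9 m north and 211.4 − (181.1) = 30.3 m east.
Residual distance = √((-14.9)² + 30.3²) = 33.7 m.

34 m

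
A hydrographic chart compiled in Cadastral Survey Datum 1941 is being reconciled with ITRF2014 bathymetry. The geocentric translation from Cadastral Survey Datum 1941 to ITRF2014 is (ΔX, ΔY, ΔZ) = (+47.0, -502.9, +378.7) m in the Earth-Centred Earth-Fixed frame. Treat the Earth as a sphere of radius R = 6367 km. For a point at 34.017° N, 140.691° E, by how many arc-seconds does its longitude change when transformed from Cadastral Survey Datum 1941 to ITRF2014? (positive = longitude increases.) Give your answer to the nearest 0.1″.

sin φ = 0.559439, cos φ = 0.828872, sin λ = 0.633502, cos λ = -0.773741.
East component: ΔE = −sin λ·ΔX + cos λ·ΔY = −(0.633502)(47.0) + (-0.773741)(-502.9) = 359.34 m.
1° of latitude spans πR/180 = 111125 m; at latitude φ, 1° of longitude spans that × cos φ = 92108.5 m, so Δλ = 359.34 / 92108.5 × 3600 = 14.045″.

Δλ = 14.0″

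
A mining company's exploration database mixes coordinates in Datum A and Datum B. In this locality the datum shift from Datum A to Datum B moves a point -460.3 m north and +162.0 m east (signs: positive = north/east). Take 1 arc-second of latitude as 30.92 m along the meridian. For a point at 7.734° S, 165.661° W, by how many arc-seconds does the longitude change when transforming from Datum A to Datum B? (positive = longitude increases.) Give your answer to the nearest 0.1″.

Δλ = 5.3″

At latitude -7.734°, cos φ = 0.990904.
1″ of longitude at this latitude = 30.92 × cos φ = 30.6387 m, so Δλ = 162.0 / 30.6387 = 5.287″.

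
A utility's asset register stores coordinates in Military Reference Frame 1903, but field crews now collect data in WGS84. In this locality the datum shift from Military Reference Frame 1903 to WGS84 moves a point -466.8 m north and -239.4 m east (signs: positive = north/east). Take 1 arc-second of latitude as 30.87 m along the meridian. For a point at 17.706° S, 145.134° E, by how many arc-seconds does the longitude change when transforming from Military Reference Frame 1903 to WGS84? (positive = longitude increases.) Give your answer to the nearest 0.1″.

At latitude -17.706°, cos φ = 0.952630.
1″ of longitude at this latitude = 30.87 × cos φ = 29.4077 m, so Δλ = -239.4 / 29.4077 = -8.141″.

Δλ = -8.1″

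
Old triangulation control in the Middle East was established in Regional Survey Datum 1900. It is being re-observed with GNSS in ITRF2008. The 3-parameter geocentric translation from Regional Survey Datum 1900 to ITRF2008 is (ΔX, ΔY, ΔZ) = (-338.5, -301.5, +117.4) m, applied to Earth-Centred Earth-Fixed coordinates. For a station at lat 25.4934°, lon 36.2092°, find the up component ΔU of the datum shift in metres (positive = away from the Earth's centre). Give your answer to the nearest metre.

The local up (radial) axis is (cos φ cos λ, cos φ sin λ, sin φ), giving ΔU = -246.531 − 160.765 + 50.530 = -356.77 m.

ΔU = -357 m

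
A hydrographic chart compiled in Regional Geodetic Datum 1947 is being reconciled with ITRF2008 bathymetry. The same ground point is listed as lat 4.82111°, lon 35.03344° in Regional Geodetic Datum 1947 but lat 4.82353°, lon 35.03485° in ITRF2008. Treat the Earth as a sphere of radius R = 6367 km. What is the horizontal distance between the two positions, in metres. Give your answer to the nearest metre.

311 m

Δφ = 4.82353° − 4.82111° = +0.00242°; Δλ = 35.03485° − 35.03344° = +0.00141°.
1° along a meridian = πR/180 = 111125 m.
ΔN = Δφ × 111125 = 268.9 m; ΔE = Δλ × 111125 × cos(4.82111°) = +0.00141 × 111125 × 0.996462 = 156.1 m.
Distance = √(ΔE² + ΔN²) = √(156.1² + 268.9²) = 311.0 m.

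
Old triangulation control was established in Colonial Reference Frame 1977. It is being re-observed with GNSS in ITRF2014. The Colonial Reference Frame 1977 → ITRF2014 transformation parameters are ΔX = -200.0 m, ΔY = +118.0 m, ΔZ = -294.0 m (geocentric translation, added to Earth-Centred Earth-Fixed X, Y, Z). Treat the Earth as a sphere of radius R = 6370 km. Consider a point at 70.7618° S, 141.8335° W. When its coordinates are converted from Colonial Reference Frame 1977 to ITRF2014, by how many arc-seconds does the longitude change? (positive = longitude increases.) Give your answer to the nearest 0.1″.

sin φ = -0.944157, cos φ = 0.329496, sin λ = -0.617949, cos λ = -0.786218.
East component: ΔE = −sin λ·ΔX + cos λ·ΔY = −(-0.617949)(-200.0) + (-0.786218)(118.0) = -216.36 m.
1° of latitude spans πR/180 = 111177 m; at latitude φ, 1° of longitude spans that × cos φ = 36632.6 m, so Δλ = -216.36 / 36632.6 × 3600 = -21.263″.

Δλ = -21.3″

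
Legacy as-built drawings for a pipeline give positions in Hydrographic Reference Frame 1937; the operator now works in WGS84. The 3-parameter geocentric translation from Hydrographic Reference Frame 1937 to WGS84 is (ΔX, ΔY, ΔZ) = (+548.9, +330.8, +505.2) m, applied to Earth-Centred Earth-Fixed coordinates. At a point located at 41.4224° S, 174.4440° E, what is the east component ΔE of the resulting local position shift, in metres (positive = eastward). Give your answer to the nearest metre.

The local east axis at (φ, λ) is (−sin λ, cos λ, 0), so ΔE = −sin(174.4440°)·548.9 + cos(174.4440°)·330.8 = -382.39 m.

ΔE = -382 m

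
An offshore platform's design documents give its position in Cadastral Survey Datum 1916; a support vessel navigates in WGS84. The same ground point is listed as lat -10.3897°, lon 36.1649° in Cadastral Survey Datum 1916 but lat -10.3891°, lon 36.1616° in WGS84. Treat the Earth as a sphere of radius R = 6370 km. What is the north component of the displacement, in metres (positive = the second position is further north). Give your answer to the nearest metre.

ΔN = 67 m

Δφ = -10.3891° − -10.3897° = +0.0006°; Δλ = 36.1616° − 36.1649° = -0.0033°.
1° along a meridian = πR/180 = 111177 m.
ΔN = Δφ × 111177 = 66.7 m; ΔE = Δλ × 111177 × cos(-10.3897°) = -0.0033 × 111177 × 0.983604 = -360.9 m.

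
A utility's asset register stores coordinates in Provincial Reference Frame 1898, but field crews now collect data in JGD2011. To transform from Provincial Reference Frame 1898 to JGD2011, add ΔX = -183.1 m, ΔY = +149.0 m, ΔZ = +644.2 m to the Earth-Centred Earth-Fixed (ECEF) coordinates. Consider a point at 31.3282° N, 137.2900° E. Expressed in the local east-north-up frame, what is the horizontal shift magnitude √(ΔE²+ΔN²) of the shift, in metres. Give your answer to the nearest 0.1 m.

The local east axis at (φ, λ) is (−sin λ, cos λ, 0), so ΔE = −sin(137.2900°)·(-183.1) + cos(137.2900°)·149.0 = 14.71 m.
The local north axis is (−sin φ cos λ, −sin φ sin λ, cos φ), giving ΔN = -69.953 − 52.548 + 550.278 = 427.78 m.
Horizontal magnitude = √(ΔE² + ΔN²) = √(14.71² + 427.78²) = 428.03 m.

428.0 m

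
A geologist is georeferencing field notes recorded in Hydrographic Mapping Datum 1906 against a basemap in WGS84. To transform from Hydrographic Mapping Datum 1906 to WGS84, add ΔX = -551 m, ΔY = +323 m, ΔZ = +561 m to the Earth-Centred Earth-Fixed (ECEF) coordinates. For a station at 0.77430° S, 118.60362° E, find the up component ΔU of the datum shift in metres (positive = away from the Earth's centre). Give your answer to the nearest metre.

At φ = -0.77430°, λ = 118.60362°: sin φ = -0.013514, cos φ = 0.999909, sin λ = 0.877953, cos λ = -0.478747.
ΔU = cos φ cos λ·ΔX + cos φ sin λ·ΔY + sin φ·ΔZ = (0.999909)(-0.478747)(-551) + (0.999909)(0.877953)(323) + (-0.013514)(561) = 539.74 m.

ΔU = 540 m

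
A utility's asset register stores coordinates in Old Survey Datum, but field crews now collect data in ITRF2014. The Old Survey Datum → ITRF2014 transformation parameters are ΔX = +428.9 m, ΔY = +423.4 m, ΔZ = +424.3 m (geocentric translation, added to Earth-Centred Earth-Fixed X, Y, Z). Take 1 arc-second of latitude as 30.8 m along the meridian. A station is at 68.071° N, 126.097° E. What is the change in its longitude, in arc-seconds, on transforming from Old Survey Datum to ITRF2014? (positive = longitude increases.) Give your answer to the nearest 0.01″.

sin φ = 0.927647, cos φ = 0.373457, sin λ = 0.808021, cos λ = -0.589154.
East component: ΔE = −sin λ·ΔX + cos λ·ΔY = −(0.808021)(428.9) + (-0.589154)(423.4) = -596.01 m.
1° of latitude spans 3600 × 30.80 = 110880 m; at latitude φ, 1° of longitude spans that × cos φ = 41409.0 m, so Δλ = -596.01 / 41409.0 × 3600 = -51.816″.

Δλ = -51.82″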